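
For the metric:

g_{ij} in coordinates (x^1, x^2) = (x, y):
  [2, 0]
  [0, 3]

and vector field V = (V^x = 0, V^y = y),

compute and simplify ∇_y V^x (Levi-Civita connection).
All Christoffel symbols are zero.
∇_y V^x = ∂_y V^x + Γ^x_{y j} V^j
  = (0) + (0)(0) + (0)(y)
  = 0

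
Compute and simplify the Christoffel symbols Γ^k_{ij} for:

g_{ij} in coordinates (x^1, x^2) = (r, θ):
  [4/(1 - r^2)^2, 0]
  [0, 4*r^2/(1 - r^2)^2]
Using Γ^k_{ij} = (1/2) g^{km} (∂_i g_{mj} + ∂_j g_{mi} - ∂_m g_{ij}); the metric is diagonal, so only the m = k term contributes.
Non-zero symbols (using the symmetry Γ^k_{ij} = Γ^k_{ji}):
Γ^r_{r r} = (1/2) g^{rr} (∂_r g_{rr} + ∂_r g_{rr} - ∂_r g_{rr}) = (1/2)((1 - r^2)^2/4)((16*r/(1 - r^2)^3) + (16*r/(1 - r^2)^3) - (16*r/(1 - r^2)^3)) = 2*r/(1 - r^2)
Γ^r_{θ θ} = (1/2) g^{rr} (∂_θ g_{rθ} + ∂_θ g_{rθ} - ∂_r g_{θθ}) = (1/2)((1 - r^2)^2/4)((0) + (0) - (-8*(r^3 + r)/(r^2 - 1)^3)) = (r^3 + r)/(r^2 - 1)
Γ^θ_{r θ} = (1/2) g^{θθ} (∂_r g_{θθ} + ∂_θ g_{θr} - ∂_θ g_{rθ}) = (1/2)((1 - r^2)^2/(4*r^2))((-8*(r^3 + r)/(r^2 - 1)^3) + (0) - (0)) = (-r^2 - 1)/(r^3 - r)
All other Christoffel symbols are zero.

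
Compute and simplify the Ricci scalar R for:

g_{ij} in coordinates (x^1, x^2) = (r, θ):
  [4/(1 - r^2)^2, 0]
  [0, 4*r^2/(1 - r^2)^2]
Non-zero Christoffel symbols (Γ^k_{ij} = Γ^k_{ji}):
Γ^r_{r r} = 2*r/(1 - r^2)
Γ^r_{θ θ} = (r^3 + r)/(r^2 - 1)
Γ^θ_{r θ} = (-r^2 - 1)/(r^3 - r)
Ricci tensor (R_{ij} = R^k_{ikj}): R_{rr} = -4/(r^2 - 1)^2, R_{rθ} = 0, R_{θθ} = -4*r^2/(r^2 - 1)^2
Inverse metric: g^{rr} = (1 - r^2)^2/4, g^{θθ} = (1 - r^2)^2/(4*r^2)
R = g^{ij} R_{ij} = ((1 - r^2)^2/4)(-4/(r^2 - 1)^2) + ((1 - r^2)^2/(4*r^2))(-4*r^2/(r^2 - 1)^2) = -2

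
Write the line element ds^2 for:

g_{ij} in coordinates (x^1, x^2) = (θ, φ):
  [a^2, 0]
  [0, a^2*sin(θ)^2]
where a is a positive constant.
ds^2 = g_{ij} dx^i dx^j; only the non-zero components contribute.
ds^2 = a^2 dθ^2 + a^2*sin(θ)^2 dφ^2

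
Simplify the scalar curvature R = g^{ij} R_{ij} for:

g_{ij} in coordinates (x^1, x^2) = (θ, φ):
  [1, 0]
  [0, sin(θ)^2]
Non-zero Christoffel symbols (Γ^k_{ij} = Γ^k_{ji}):
Γ^θ_{φ φ} = -sin(2*θ)/2
Γ^φ_{θ φ} = 1/tan(θ)
Ricci tensor (R_{ij} = R^k_{ikj}): R_{θθ} = 1, R_{θφ} = 0, R_{φφ} = sin(θ)^2
Inverse metric: g^{θθ} = 1, g^{φφ} = 1/sin(θ)^2
R = g^{ij} R_{ij} = (1)(1) + (1/sin(θ)^2)(sin(θ)^2) = 2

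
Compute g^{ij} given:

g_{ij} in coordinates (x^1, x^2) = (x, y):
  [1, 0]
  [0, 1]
The metric is diagonal, so g^{ij} is diagonal with entries 1/g_{ii}: diag(1, 1).
g^{ij}:
  [1, 0]
  [0, 1]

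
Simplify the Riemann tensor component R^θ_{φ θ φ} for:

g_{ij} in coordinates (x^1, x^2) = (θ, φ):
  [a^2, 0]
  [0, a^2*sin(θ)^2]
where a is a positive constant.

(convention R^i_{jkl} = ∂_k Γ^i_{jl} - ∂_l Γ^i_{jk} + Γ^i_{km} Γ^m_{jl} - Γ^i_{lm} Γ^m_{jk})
Non-zero Christoffel symbols (Γ^k_{ij} = Γ^k_{ji}):
Γ^θ_{φ φ} = -sin(2*θ)/2
Γ^φ_{θ φ} = 1/tan(θ)
R^θ_{φ θ φ} = ∂_θ Γ^θ_{φ φ} - ∂_φ Γ^θ_{φ θ} + Γ^θ_{θ m} Γ^m_{φ φ} - Γ^θ_{φ m} Γ^m_{φ θ}
  = (-cos(2*θ)) - (0) + (0) - (-cos(θ)^2) = sin(θ)^2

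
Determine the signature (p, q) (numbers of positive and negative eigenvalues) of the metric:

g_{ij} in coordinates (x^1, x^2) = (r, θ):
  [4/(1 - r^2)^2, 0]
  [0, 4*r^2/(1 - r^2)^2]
The metric is diagonal, so its eigenvalues are the diagonal entries: 4/(1 - r^2)^2, 4*r^2/(1 - r^2)^2 (at a generic point, where coordinate-dependent entries are positive).
2 positive, 0 negative.
(2, 0) - Riemannian (positive definite)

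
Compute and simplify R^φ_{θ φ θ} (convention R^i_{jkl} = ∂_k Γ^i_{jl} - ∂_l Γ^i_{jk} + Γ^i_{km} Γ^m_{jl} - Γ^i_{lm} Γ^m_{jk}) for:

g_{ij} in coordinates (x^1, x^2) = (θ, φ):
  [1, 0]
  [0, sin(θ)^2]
Non-zero Christoffel symbols (Γ^k_{ij} = Γ^k_{ji}):
Γ^θ_{φ φ} = -sin(2*θ)/2
Γ^φ_{θ φ} = 1/tan(θ)
R^φ_{θ φ θ} = ∂_φ Γ^φ_{θ θ} - ∂_θ Γ^φ_{θ φ} + Γ^φ_{φ m} Γ^m_{θ θ} - Γ^φ_{θ m} Γ^m_{θ φ}
  = (0) - (-1/sin(θ)^2) + (0) - (1/tan(θ)^2) = 1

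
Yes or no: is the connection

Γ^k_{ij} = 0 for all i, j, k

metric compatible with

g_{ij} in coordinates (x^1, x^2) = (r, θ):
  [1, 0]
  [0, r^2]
Using ∇_k g_{ij} = ∂_k g_{ij} - Γ^m_{ki} g_{mj} - Γ^m_{kj} g_{im}:
∇_r g_{θθ} = (2*r) - (0) - (0) = 2*r ≠ 0
So the connection is not metric compatible (it is not the Levi-Civita connection).
No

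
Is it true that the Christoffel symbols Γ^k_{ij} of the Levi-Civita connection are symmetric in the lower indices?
The Levi-Civita connection is torsion-free, which is exactly Γ^k_{ij} = Γ^k_{ji}.
Yes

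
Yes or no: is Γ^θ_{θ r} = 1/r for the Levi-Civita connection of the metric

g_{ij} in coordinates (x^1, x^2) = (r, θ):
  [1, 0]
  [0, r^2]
Γ^θ_{θ r} = (1/2) g^{θθ} (∂_θ g_{θr} + ∂_r g_{θθ} - ∂_θ g_{θr}) = (1/2)(1/r^2)((0) + (2*r) - (0)) = 1/r
This equals the proposed value 1/r.
Yes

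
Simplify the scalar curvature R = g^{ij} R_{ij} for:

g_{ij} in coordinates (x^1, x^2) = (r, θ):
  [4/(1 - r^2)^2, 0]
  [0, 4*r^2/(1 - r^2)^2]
Non-zero Christoffel symbols (Γ^k_{ij} = Γ^k_{ji}):
Γ^r_{r r} = 2*r/(1 - r^2)
Γ^r_{θ θ} = (r^3 + r)/(r^2 - 1)
Γ^θ_{r θ} = (-r^2 - 1)/(r^3 - r)
Ricci tensor (R_{ij} = R^k_{ikj}): R_{rr} = -4/(r^2 - 1)^2, R_{rθ} = 0, R_{θθ} = -4*r^2/(r^2 - 1)^2
Inverse metric: g^{rr} = (1 - r^2)^2/4, g^{θθ} = (1 - r^2)^2/(4*r^2)
R = g^{ij} R_{ij} = ((1 - r^2)^2/4)(-4/(r^2 - 1)^2) + ((1 - r^2)^2/(4*r^2))(-4*r^2/(r^2 - 1)^2) = -2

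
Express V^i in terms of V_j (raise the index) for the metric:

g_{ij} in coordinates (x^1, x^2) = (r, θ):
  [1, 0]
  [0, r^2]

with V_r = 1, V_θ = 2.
Inverse metric (diagonal): g^{rr} = 1, g^{θθ} = 1/r^2
V^i = g^{ij} V_j:
V^r = (1)(1) + (0)(2) = 1
V^θ = (0)(1) + (1/r^2)(2) = 2/r^2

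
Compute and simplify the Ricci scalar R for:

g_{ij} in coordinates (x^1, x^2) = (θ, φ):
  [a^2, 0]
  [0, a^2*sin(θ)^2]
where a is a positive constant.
Non-zero Christoffel symbols (Γ^k_{ij} = Γ^k_{ji}):
Γ^θ_{φ φ} = -sin(2*θ)/2
Γ^φ_{θ φ} = 1/tan(θ)
Ricci tensor (R_{ij} = R^k_{ikj}): R_{θθ} = 1, R_{θφ} = 0, R_{φφ} = sin(θ)^2
Inverse metric: g^{θθ} = 1/a^2, g^{φφ} = 1/(a^2*sin(θ)^2)
R = g^{ij} R_{ij} = (1/a^2)(1) + (1/(a^2*sin(θ)^2))(sin(θ)^2) = 2/a^2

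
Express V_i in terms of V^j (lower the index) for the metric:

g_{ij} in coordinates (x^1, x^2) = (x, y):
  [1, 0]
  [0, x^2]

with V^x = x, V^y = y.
V_i = g_{ij} V^j:
V_x = (1)(x) + (0)(y) = x
V_y = (0)(x) + (x^2)(y) = x^2*y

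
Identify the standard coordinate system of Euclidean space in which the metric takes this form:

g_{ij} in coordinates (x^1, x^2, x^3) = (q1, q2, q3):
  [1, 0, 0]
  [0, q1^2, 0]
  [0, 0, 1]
The line element ds^2 = dq1^2 + q1^2 dq2^2 + dq3^2 is dr^2 + r^2 dθ^2 + dz^2 with q1 = r, q2 = θ, q3 = z.
cylindrical coordinates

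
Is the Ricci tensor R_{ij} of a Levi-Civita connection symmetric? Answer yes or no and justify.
R_{ij} = R^k_{ikj}; the pair symmetry R_{kilj} = R_{ljki} gives R_{ij} = R_{ji}.
Yes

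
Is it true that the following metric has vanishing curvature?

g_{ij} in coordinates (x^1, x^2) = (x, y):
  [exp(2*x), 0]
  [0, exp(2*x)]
Non-zero Christoffel symbols:
Γ^x_{x x} = 1
Γ^x_{y y} = -1
Γ^y_{x y} = 1
Ricci tensor: R_{xx} = 0, R_{xy} = 0, R_{yy} = 0
All R_{ij} vanish; in 2 dimensions the Riemann tensor is fully determined by the Ricci tensor, so R^i_{jkl} = 0: the metric is flat (curvilinear coordinates on flat space).
Yes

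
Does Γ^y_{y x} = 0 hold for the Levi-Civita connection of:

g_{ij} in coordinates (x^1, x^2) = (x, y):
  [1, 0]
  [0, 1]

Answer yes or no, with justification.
Γ^y_{y x} = (1/2) g^{yy} (∂_y g_{yx} + ∂_x g_{yy} - ∂_y g_{yx}) = (1/2)(1)((0) + (0) - (0)) = 0
This equals the proposed value 0.
Yes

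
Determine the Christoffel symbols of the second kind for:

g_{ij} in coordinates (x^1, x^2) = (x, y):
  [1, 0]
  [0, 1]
Using Γ^k_{ij} = (1/2) g^{km} (∂_i g_{mj} + ∂_j g_{mi} - ∂_m g_{ij}); the metric is diagonal, so only the m = k term contributes.
Every metric component is constant, so all ∂_m g_{ij} = 0 and every Christoffel symbol vanishes.
All Christoffel symbols are zero.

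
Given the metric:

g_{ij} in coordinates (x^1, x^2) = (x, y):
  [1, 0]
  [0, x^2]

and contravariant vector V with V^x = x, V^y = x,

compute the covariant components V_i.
V_i = g_{ij} V^j:
V_x = (1)(x) + (0)(x) = x
V_y = (0)(x) + (x^2)(x) = x^3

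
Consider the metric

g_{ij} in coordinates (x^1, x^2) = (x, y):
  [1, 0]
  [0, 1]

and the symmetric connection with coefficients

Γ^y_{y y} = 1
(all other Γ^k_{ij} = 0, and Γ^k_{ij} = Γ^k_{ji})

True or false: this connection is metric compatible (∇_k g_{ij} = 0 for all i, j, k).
Using ∇_k g_{ij} = ∂_k g_{ij} - Γ^m_{ki} g_{mj} - Γ^m_{kj} g_{im}:
∇_y g_{yy} = (0) - (1) - (1) = -2 ≠ 0
So the connection is not metric compatible (it is not the Levi-Civita connection).
False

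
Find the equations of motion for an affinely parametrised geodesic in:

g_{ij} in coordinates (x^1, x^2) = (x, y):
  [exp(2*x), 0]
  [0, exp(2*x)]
Geodesic equation: d^2x^k/dλ^2 + Γ^k_{ij} (dx^i/dλ)(dx^j/dλ) = 0.
Non-zero Christoffel symbols:
Γ^x_{x x} = 1
Γ^x_{y y} = -1
Γ^y_{x y} = 1
Substituting (the symmetric pair Γ^k_{ij}, Γ^k_{ji} combines into a factor 2):
d^2x/dλ^2 + (dx/dλ)^2 - (dy/dλ)^2 = 0
d^2y/dλ^2 + 2 (dx/dλ)(dy/dλ) = 0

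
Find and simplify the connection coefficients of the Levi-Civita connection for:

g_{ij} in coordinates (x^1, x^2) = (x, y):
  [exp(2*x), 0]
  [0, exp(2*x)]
Using Γ^k_{ij} = (1/2) g^{km} (∂_i g_{mj} + ∂_j g_{mi} - ∂_m g_{ij}); the metric is diagonal, so only the m = k term contributes.
Non-zero symbols (using the symmetry Γ^k_{ij} = Γ^k_{ji}):
Γ^x_{x x} = (1/2) g^{xx} (∂_x g_{xx} + ∂_x g_{xx} - ∂_x g_{xx}) = (1/2)(exp(-2*x))((2*exp(2*x)) + (2*exp(2*x)) - (2*exp(2*x))) = 1
Γ^x_{y y} = (1/2) g^{xx} (∂_y g_{xy} + ∂_y g_{xy} - ∂_x g_{yy}) = (1/2)(exp(-2*x))((0) + (0) - (2*exp(2*x))) = -1
Γ^y_{x y} = (1/2) g^{yy} (∂_x g_{yy} + ∂_y g_{yx} - ∂_y g_{xy}) = (1/2)(exp(-2*x))((2*exp(2*x)) + (0) - (0)) = 1
All other Christoffel symbols are zero.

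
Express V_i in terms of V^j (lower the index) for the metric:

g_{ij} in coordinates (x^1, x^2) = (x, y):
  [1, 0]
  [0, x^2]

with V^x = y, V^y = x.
V_i = g_{ij} V^j:
V_x = (1)(y) + (0)(x) = y
V_y = (0)(y) + (x^2)(x) = x^3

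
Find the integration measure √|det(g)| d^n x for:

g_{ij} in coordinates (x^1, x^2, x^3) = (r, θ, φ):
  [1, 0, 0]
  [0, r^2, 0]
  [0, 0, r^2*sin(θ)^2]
det(g) = r^4*sin(θ)^2
√|det(g)| = r^2*sin(θ) (taking 0 < θ < π so that |sin(θ)| = sin(θ))
Volume element: dV = r^2*sin(θ) dr dθ dφ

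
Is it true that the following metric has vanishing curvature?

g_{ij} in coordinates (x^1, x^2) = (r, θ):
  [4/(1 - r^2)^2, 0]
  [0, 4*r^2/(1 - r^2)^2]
Non-zero Christoffel symbols:
Γ^r_{r r} = 2*r/(1 - r^2)
Γ^r_{θ θ} = (r^3 + r)/(r^2 - 1)
Γ^θ_{r θ} = (-r^2 - 1)/(r^3 - r)
Ricci tensor: R_{rr} = -4/(r^2 - 1)^2, R_{rθ} = 0, R_{θθ} = -4*r^2/(r^2 - 1)^2
The Ricci tensor is non-zero, so the Riemann tensor is non-zero: not flat.
No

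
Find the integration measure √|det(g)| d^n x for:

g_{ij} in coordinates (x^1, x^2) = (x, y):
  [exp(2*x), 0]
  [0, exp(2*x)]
det(g) = exp(4*x)
√|det(g)| = exp(2*x)
Volume element: dV = exp(2*x) dx dy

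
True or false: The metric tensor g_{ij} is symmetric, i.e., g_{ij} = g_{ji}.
By definition the metric is a symmetric bilinear form, g_{ij} = g_{ji}.
True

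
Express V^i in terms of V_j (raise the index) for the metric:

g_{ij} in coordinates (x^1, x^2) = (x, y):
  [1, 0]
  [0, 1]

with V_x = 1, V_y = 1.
Inverse metric (diagonal): g^{xx} = 1, g^{yy} = 1
V^i = g^{ij} V_j:
V^x = (1)(1) + (0)(1) = 1
V^y = (0)(1) + (1)(1) = 1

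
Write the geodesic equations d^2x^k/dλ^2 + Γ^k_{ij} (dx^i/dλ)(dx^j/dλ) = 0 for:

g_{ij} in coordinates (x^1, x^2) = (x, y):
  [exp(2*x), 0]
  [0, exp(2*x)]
Geodesic equation: d^2x^k/dλ^2 + Γ^k_{ij} (dx^i/dλ)(dx^j/dλ) = 0.
Non-zero Christoffel symbols:
Γ^x_{x x} = 1
Γ^x_{y y} = -1
Γ^y_{x y} = 1
Substituting (the symmetric pair Γ^k_{ij}, Γ^k_{ji} combines into a factor 2):
d^2x/dλ^2 + (dx/dλ)^2 - (dy/dλ)^2 = 0
d^2y/dλ^2 + 2 (dx/dλ)(dy/dλ) = 0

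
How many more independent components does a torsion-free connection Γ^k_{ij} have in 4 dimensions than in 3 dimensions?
Independent components in n dimensions: n × n(n+1)/2 = n^2(n+1)/2.
4D: 4 × 10 = 40
3D: 3 × 6 = 18
Difference = 40 - 18 = 22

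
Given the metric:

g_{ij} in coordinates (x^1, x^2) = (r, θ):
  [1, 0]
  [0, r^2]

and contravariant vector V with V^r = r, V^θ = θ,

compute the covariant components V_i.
V_i = g_{ij} V^j:
V_r = (1)(r) + (0)(θ) = r
V_θ = (0)(r) + (r^2)(θ) = r^2*θ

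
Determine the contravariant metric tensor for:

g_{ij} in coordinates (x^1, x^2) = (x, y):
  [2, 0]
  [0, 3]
The metric is diagonal, so g^{ij} is diagonal with entries 1/g_{ii}: diag(1/2, 1/3).
g^{ij}:
  [1/2, 0]
  [0, 1/3]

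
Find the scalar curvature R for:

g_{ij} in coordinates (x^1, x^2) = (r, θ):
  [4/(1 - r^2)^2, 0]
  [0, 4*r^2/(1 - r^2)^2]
Non-zero Christoffel symbols (Γ^k_{ij} = Γ^k_{ji}):
Γ^r_{r r} = 2*r/(1 - r^2)
Γ^r_{θ θ} = (r^3 + r)/(r^2 - 1)
Γ^θ_{r θ} = (-r^2 - 1)/(r^3 - r)
Ricci tensor (R_{ij} = R^k_{ikj}): R_{rr} = -4/(r^2 - 1)^2, R_{rθ} = 0, R_{θθ} = -4*r^2/(r^2 - 1)^2
Inverse metric: g^{rr} = (1 - r^2)^2/4, g^{θθ} = (1 - r^2)^2/(4*r^2)
R = g^{ij} R_{ij} = ((1 - r^2)^2/4)(-4/(r^2 - 1)^2) + ((1 - r^2)^2/(4*r^2))(-4*r^2/(r^2 - 1)^2) = -2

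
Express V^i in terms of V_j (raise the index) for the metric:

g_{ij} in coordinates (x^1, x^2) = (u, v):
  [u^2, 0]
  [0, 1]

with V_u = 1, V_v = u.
Inverse metric (diagonal): g^{uu} = 1/u^2, g^{vv} = 1
V^i = g^{ij} V_j:
V^u = (1/u^2)(1) + (0)(u) = 1/u^2
V^v = (0)(1) + (1)(u) = u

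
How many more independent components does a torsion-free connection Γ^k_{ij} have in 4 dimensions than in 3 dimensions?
Independent components in n dimensions: n × n(n+1)/2 = n^2(n+1)/2.
4D: 4 × 10 = 40
3D: 3 × 6 = 18
Difference = 40 - 18 = 22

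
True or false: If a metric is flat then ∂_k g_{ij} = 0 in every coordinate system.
Flatness means R^i_{jkl} = 0; the components can still vary, e.g. the flat plane in polar coordinates has g_{θθ} = r^2.
False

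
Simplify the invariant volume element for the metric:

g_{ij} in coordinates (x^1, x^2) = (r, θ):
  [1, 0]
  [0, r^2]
det(g) = r^2
√|det(g)| = r
Volume element: dV = r dr dθ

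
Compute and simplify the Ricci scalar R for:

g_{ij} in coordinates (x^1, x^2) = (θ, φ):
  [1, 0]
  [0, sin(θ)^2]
Non-zero Christoffel symbols (Γ^k_{ij} = Γ^k_{ji}):
Γ^θ_{φ φ} = -sin(2*θ)/2
Γ^φ_{θ φ} = 1/tan(θ)
Ricci tensor (R_{ij} = R^k_{ikj}): R_{θθ} = 1, R_{θφ} = 0, R_{φφ} = sin(θ)^2
Inverse metric: g^{θθ} = 1, g^{φφ} = 1/sin(θ)^2
R = g^{ij} R_{ij} = (1)(1) + (1/sin(θ)^2)(sin(θ)^2) = 2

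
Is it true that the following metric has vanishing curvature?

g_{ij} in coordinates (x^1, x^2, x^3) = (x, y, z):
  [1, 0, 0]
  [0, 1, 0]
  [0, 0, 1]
All metric components are constant, so every Christoffel symbol vanishes and R^i_{jkl} = 0.
Yes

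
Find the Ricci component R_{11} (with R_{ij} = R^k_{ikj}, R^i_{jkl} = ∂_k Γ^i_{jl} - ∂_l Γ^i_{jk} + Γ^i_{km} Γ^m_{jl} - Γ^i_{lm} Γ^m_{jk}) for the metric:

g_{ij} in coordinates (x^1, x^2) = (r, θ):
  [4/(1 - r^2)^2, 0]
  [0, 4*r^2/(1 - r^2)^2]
Non-zero Christoffel symbols (Γ^k_{ij} = Γ^k_{ji}):
Γ^r_{r r} = 2*r/(1 - r^2)
Γ^r_{θ θ} = (r^3 + r)/(r^2 - 1)
Γ^θ_{r θ} = (-r^2 - 1)/(r^3 - r)
R^r_{r r r} = 0 (a repeated index in an antisymmetric pair)
R^θ_{r θ r} = ∂_θ Γ^θ_{r r} - ∂_r Γ^θ_{r θ} + Γ^θ_{θ m} Γ^m_{r r} - Γ^θ_{r m} Γ^m_{r θ}
  = (0) - ((r^4 + 4*r^2 - 1)/(r^3 - r)^2) + (2*(r^2 + 1)/(r^2 - 1)^2) - ((r^2 + 1)^2/(r^3 - r)^2) = -4/(r^2 - 1)^2
R_{rr} = R^r_{r r r} + R^θ_{r θ r} = (0) + (-4/(r^2 - 1)^2) = -4/(r^2 - 1)^2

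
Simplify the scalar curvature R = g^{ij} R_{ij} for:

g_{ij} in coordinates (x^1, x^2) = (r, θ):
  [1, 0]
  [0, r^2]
Non-zero Christoffel symbols (Γ^k_{ij} = Γ^k_{ji}):
Γ^r_{θ θ} = -r
Γ^θ_{r θ} = 1/r
Ricci tensor (R_{ij} = R^k_{ikj}): R_{rr} = 0, R_{rθ} = 0, R_{θθ} = 0
Inverse metric: g^{rr} = 1, g^{θθ} = 1/r^2
R = g^{ij} R_{ij} = (1)(0) + (1/r^2)(0) = 0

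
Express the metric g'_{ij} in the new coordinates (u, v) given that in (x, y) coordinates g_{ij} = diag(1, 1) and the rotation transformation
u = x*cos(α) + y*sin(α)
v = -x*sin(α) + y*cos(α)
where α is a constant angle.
Invert the transformation: x = u*cos(α) - v*sin(α), y = u*sin(α) + v*cos(α)
g'_{ij} = (∂x^k/∂x'^i)(∂x^l/∂x'^j) g_{kl}; with g_{kl} = δ_{kl} this is Σ_k (∂x^k/∂x'^i)(∂x^k/∂x'^j).
Jacobian: ∂x/∂u = cos(α), ∂x/∂v = -sin(α), ∂y/∂u = sin(α), ∂y/∂v = cos(α)
g'_{uu} = (cos(α))(cos(α)) + (sin(α))(sin(α)) = 1
g'_{uv} = (cos(α))(-sin(α)) + (sin(α))(cos(α)) = 0
g'_{vv} = (-sin(α))(-sin(α)) + (cos(α))(cos(α)) = 1
g'_{ij} = diag(1, 1)
The Euclidean metric is invariant under rotations.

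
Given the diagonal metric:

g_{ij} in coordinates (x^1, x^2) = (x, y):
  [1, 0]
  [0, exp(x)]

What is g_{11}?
With x^1 = x, x^2 = y, g_{11} = g_{xx} is the row-1, column-1 entry of the matrix.
g_{11} = 1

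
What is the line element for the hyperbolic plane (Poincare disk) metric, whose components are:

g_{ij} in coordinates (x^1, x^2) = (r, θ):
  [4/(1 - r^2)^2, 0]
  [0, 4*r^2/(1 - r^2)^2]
ds^2 = g_{ij} dx^i dx^j; only the non-zero components contribute.
ds^2 = (4/(1 - r^2)^2) dr^2 + (4*r^2/(1 - r^2)^2) dθ^2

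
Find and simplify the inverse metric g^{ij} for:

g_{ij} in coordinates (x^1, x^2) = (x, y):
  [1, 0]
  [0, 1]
The metric is diagonal, so g^{ij} is diagonal with entries 1/g_{ii}: diag(1, 1).
g^{ij}:
  [1, 0]
  [0, 1]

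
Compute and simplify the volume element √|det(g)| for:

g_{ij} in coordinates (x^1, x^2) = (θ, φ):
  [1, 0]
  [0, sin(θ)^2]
det(g) = sin(θ)^2
√|det(g)| = sin(θ) (taking 0 < θ < π so that |sin(θ)| = sin(θ))
Volume element: dV = sin(θ) dθ dφ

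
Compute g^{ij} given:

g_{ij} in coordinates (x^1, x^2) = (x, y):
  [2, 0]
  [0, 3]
The metric is diagonal, so g^{ij} is diagonal with entries 1/g_{ii}: diag(1/2, 1/3).
g^{ij}:
  [1/2, 0]
  [0, 1/3]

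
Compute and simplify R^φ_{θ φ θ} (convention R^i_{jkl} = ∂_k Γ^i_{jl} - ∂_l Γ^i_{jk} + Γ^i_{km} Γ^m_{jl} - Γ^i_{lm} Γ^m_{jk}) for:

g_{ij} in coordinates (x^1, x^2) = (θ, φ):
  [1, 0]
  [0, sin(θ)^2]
Non-zero Christoffel symbols (Γ^k_{ij} = Γ^k_{ji}):
Γ^θ_{φ φ} = -sin(2*θ)/2
Γ^φ_{θ φ} = 1/tan(θ)
R^φ_{θ φ θ} = ∂_φ Γ^φ_{θ θ} - ∂_θ Γ^φ_{θ φ} + Γ^φ_{φ m} Γ^m_{θ θ} - Γ^φ_{θ m} Γ^m_{θ φ}
  = (0) - (-1/sin(θ)^2) + (0) - (1/tan(θ)^2) = 1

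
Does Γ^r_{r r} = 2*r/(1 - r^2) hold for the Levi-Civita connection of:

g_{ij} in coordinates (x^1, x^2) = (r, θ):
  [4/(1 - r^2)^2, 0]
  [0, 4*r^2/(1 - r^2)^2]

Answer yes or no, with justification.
Γ^r_{r r} = (1/2) g^{rr} (∂_r g_{rr} + ∂_r g_{rr} - ∂_r g_{rr}) = (1/2)((1 - r^2)^2/4)((16*r/(1 - r^2)^3) + (16*r/(1 - r^2)^3) - (16*r/(1 - r^2)^3)) = 2*r/(1 - r^2)
This equals the proposed value 2*r/(1 - r^2).
Yes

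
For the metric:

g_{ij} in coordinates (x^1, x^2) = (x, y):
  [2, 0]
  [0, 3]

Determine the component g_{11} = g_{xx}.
With x^1 = x, x^2 = y, g_{11} = g_{xx} is the row-1, column-1 entry of the matrix.
g_{11} = 2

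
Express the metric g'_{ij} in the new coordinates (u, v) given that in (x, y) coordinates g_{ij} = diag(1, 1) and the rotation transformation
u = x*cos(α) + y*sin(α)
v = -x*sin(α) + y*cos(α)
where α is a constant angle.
Invert the transformation: x = u*cos(α) - v*sin(α), y = u*sin(α) + v*cos(α)
g'_{ij} = (∂x^k/∂x'^i)(∂x^l/∂x'^j) g_{kl}; with g_{kl} = δ_{kl} this is Σ_k (∂x^k/∂x'^i)(∂x^k/∂x'^j).
Jacobian: ∂x/∂u = cos(α), ∂x/∂v = -sin(α), ∂y/∂u = sin(α), ∂y/∂v = cos(α)
g'_{uu} = (cos(α))(cos(α)) + (sin(α))(sin(α)) = 1
g'_{uv} = (cos(α))(-sin(α)) + (sin(α))(cos(α)) = 0
g'_{vv} = (-sin(α))(-sin(α)) + (cos(α))(cos(α)) = 1
g'_{ij} = diag(1, 1)
The Euclidean metric is invariant under rotations.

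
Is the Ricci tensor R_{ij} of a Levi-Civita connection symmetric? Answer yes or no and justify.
R_{ij} = R^k_{ikj}; the pair symmetry R_{kilj} = R_{ljki} gives R_{ij} = R_{ji}.
Yes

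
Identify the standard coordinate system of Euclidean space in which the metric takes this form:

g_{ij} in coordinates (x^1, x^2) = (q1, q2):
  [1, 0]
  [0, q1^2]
The line element ds^2 = dq1^2 + q1^2 dq2^2 is dr^2 + r^2 dθ^2 with q1 = r, q2 = θ.
polar coordinates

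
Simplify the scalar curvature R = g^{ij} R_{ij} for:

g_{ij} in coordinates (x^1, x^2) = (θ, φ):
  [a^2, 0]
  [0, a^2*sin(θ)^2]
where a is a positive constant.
Non-zero Christoffel symbols (Γ^k_{ij} = Γ^k_{ji}):
Γ^θ_{φ φ} = -sin(2*θ)/2
Γ^φ_{θ φ} = 1/tan(θ)
Ricci tensor (R_{ij} = R^k_{ikj}): R_{θθ} = 1, R_{θφ} = 0, R_{φφ} = sin(θ)^2
Inverse metric: g^{θθ} = 1/a^2, g^{φφ} = 1/(a^2*sin(θ)^2)
R = g^{ij} R_{ij} = (1/a^2)(1) + (1/(a^2*sin(θ)^2))(sin(θ)^2) = 2/a^2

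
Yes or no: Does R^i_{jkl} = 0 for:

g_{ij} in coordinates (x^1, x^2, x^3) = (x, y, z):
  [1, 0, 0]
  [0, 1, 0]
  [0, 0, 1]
All metric components are constant, so every Christoffel symbol vanishes and R^i_{jkl} = 0.
Yes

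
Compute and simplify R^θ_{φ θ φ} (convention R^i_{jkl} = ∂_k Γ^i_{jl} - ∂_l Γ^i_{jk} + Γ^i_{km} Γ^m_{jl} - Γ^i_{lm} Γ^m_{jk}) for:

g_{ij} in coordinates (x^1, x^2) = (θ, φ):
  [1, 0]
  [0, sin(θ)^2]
Non-zero Christoffel symbols (Γ^k_{ij} = Γ^k_{ji}):
Γ^θ_{φ φ} = -sin(2*θ)/2
Γ^φ_{θ φ} = 1/tan(θ)
R^θ_{φ θ φ} = ∂_θ Γ^θ_{φ φ} - ∂_φ Γ^θ_{φ θ} + Γ^θ_{θ m} Γ^m_{φ φ} - Γ^θ_{φ m} Γ^m_{φ θ}
  = (-cos(2*θ)) - (0) + (0) - (-cos(θ)^2) = sin(θ)^2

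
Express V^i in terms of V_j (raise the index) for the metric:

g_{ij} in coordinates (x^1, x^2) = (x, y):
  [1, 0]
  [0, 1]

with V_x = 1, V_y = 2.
Inverse metric (diagonal): g^{xx} = 1, g^{yy} = 1
V^i = g^{ij} V_j:
V^x = (1)(1) + (0)(2) = 1
V^y = (0)(1) + (1)(2) = 2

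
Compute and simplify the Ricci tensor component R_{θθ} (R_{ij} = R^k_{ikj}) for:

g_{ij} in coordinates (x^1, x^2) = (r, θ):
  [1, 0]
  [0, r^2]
Non-zero Christoffel symbols (Γ^k_{ij} = Γ^k_{ji}):
Γ^r_{θ θ} = -r
Γ^θ_{r θ} = 1/r
R^r_{θ r θ} = ∂_r Γ^r_{θ θ} - ∂_θ Γ^r_{θ r} + Γ^r_{r m} Γ^m_{θ θ} - Γ^r_{θ m} Γ^m_{θ r}
  = (-1) - (0) + (0) - (-1) = 0
R^θ_{θ θ θ} = 0 (a repeated index in an antisymmetric pair)
R_{θθ} = R^r_{θ r θ} + R^θ_{θ θ θ} = (0) + (0) = 0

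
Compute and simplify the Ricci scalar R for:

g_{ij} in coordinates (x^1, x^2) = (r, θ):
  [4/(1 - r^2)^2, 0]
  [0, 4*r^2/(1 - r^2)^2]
Non-zero Christoffel symbols (Γ^k_{ij} = Γ^k_{ji}):
Γ^r_{r r} = 2*r/(1 - r^2)
Γ^r_{θ θ} = (r^3 + r)/(r^2 - 1)
Γ^θ_{r θ} = (-r^2 - 1)/(r^3 - r)
Ricci tensor (R_{ij} = R^k_{ikj}): R_{rr} = -4/(r^2 - 1)^2, R_{rθ} = 0, R_{θθ} = -4*r^2/(r^2 - 1)^2
Inverse metric: g^{rr} = (1 - r^2)^2/4, g^{θθ} = (1 - r^2)^2/(4*r^2)
R = g^{ij} R_{ij} = ((1 - r^2)^2/4)(-4/(r^2 - 1)^2) + ((1 - r^2)^2/(4*r^2))(-4*r^2/(r^2 - 1)^2) = -2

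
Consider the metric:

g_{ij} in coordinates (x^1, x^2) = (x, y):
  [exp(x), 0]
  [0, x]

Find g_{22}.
With x^1 = x, x^2 = y, g_{22} = g_{yy} is the row-2, column-2 entry of the matrix.
g_{22} = x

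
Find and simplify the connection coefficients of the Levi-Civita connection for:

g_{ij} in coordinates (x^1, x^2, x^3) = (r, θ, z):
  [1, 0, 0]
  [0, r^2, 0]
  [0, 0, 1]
Using Γ^k_{ij} = (1/2) g^{km} (∂_i g_{mj} + ∂_j g_{mi} - ∂_m g_{ij}); the metric is diagonal, so only the m = k term contributes.
Non-zero symbols (using the symmetry Γ^k_{ij} = Γ^k_{ji}):
Γ^r_{θ θ} = (1/2) g^{rr} (∂_θ g_{rθ} + ∂_θ g_{rθ} - ∂_r g_{θθ}) = (1/2)(1)((0) + (0) - (2*r)) = -r
Γ^θ_{r θ} = (1/2) g^{θθ} (∂_r g_{θθ} + ∂_θ g_{θr} - ∂_θ g_{rθ}) = (1/2)(1/r^2)((2*r) + (0) - (0)) = 1/r
All other Christoffel symbols are zero.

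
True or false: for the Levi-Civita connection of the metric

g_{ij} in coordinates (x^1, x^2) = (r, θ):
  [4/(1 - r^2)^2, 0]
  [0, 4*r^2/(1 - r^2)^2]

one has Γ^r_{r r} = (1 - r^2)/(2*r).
Γ^r_{r r} = (1/2) g^{rr} (∂_r g_{rr} + ∂_r g_{rr} - ∂_r g_{rr}) = (1/2)((1 - r^2)^2/4)((16*r/(1 - r^2)^3) + (16*r/(1 - r^2)^3) - (16*r/(1 - r^2)^3)) = 2*r/(1 - r^2)
This differs from the proposed value (1 - r^2)/(2*r).
False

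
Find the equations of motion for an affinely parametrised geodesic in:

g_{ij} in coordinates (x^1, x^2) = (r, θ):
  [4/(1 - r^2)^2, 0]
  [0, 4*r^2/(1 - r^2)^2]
Geodesic equation: d^2x^k/dλ^2 + Γ^k_{ij} (dx^i/dλ)(dx^j/dλ) = 0.
Non-zero Christoffel symbols:
Γ^r_{r r} = 2*r/(1 - r^2)
Γ^r_{θ θ} = (r^3 + r)/(r^2 - 1)
Γ^θ_{r θ} = (-r^2 - 1)/(r^3 - r)
Substituting (the symmetric pair Γ^k_{ij}, Γ^k_{ji} combines into a factor 2):
d^2r/dλ^2 + (2*r/(1 - r^2)) (dr/dλ)^2 + ((r^3 + r)/(r^2 - 1)) (dθ/dλ)^2 = 0
d^2θ/dλ^2 + ((-2*r^2 - 2)/(r^3 - r)) (dr/dλ)(dθ/dλ) = 0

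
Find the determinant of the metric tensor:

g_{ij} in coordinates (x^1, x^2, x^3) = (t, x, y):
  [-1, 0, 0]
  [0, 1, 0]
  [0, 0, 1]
Diagonal metric: det(g) = g_{11}·g_{22}·g_{33}
= (-1)·(1)·(1)
det(g) = -1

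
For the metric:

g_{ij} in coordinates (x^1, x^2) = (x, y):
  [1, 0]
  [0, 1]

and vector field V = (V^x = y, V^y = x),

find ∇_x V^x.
All Christoffel symbols are zero.
∇_x V^x = ∂_x V^x + Γ^x_{x j} V^j
  = (0) + (0)(y) + (0)(x)
  = 0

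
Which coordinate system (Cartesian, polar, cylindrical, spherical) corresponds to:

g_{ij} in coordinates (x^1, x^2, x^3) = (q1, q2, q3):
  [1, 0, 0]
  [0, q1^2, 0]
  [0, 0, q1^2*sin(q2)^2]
The line element ds^2 = dq1^2 + q1^2 dq2^2 + q1^2 sin(q2)^2 dq3^2 is dr^2 + r^2 dθ^2 + r^2 sin(θ)^2 dφ^2 with q1 = r, q2 = θ, q3 = φ.
spherical coordinates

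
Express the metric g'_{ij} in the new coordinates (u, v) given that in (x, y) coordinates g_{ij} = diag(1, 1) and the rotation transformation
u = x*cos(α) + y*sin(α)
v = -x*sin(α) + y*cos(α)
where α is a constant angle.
Invert the transformation: x = u*cos(α) - v*sin(α), y = u*sin(α) + v*cos(α)
g'_{ij} = (∂x^k/∂x'^i)(∂x^l/∂x'^j) g_{kl}; with g_{kl} = δ_{kl} this is Σ_k (∂x^k/∂x'^i)(∂x^k/∂x'^j).
Jacobian: ∂x/∂u = cos(α), ∂x/∂v = -sin(α), ∂y/∂u = sin(α), ∂y/∂v = cos(α)
g'_{uu} = (cos(α))(cos(α)) + (sin(α))(sin(α)) = 1
g'_{uv} = (cos(α))(-sin(α)) + (sin(α))(cos(α)) = 0
g'_{vv} = (-sin(α))(-sin(α)) + (cos(α))(cos(α)) = 1
g'_{ij} = diag(1, 1)
The Euclidean metric is invariant under rotations.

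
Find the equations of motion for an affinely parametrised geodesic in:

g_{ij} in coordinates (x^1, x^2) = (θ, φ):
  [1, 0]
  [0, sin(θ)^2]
Geodesic equation: d^2x^k/dλ^2 + Γ^k_{ij} (dx^i/dλ)(dx^j/dλ) = 0.
Non-zero Christoffel symbols:
Γ^θ_{φ φ} = -sin(2*θ)/2
Γ^φ_{θ φ} = 1/tan(θ)
Substituting (the symmetric pair Γ^k_{ij}, Γ^k_{ji} combines into a factor 2):
d^2θ/dλ^2 - (sin(2*θ)/2) (dφ/dλ)^2 = 0
d^2φ/dλ^2 + (2/tan(θ)) (dθ/dλ)(dφ/dλ) = 0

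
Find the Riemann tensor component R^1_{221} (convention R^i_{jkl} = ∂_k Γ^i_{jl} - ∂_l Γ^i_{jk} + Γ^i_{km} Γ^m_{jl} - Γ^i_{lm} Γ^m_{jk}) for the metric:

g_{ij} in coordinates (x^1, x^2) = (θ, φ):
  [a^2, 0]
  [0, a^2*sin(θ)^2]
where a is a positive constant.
Non-zero Christoffel symbols (Γ^k_{ij} = Γ^k_{ji}):
Γ^θ_{φ φ} = -sin(2*θ)/2
Γ^φ_{θ φ} = 1/tan(θ)
R^θ_{φ φ θ} = ∂_φ Γ^θ_{φ θ} - ∂_θ Γ^θ_{φ φ} + Γ^θ_{φ m} Γ^m_{φ θ} - Γ^θ_{θ m} Γ^m_{φ φ}
  = (0) - (-cos(2*θ)) + (-cos(θ)^2) - (0) = -sin(θ)^2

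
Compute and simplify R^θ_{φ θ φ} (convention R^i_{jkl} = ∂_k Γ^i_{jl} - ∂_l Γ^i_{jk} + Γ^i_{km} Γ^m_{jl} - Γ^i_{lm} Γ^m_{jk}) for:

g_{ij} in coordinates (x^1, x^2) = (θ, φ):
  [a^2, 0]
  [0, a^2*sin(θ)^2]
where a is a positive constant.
Non-zero Christoffel symbols (Γ^k_{ij} = Γ^k_{ji}):
Γ^θ_{φ φ} = -sin(2*θ)/2
Γ^φ_{θ φ} = 1/tan(θ)
R^θ_{φ θ φ} = ∂_θ Γ^θ_{φ φ} - ∂_φ Γ^θ_{φ θ} + Γ^θ_{θ m} Γ^m_{φ φ} - Γ^θ_{φ m} Γ^m_{φ θ}
  = (-cos(2*θ)) - (0) + (0) - (-cos(θ)^2) = sin(θ)^2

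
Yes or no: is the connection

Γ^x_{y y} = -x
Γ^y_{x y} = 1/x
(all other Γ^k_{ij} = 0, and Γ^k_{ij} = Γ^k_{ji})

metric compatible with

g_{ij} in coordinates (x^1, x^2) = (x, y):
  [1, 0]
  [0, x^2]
Using ∇_k g_{ij} = ∂_k g_{ij} - Γ^m_{ki} g_{mj} - Γ^m_{kj} g_{im}:
e.g. ∇_x g_{yy} = (2*x) - (x) - (x) = 0
Every component ∇_k g_{ij} vanishes: the connection is metric compatible.
Yes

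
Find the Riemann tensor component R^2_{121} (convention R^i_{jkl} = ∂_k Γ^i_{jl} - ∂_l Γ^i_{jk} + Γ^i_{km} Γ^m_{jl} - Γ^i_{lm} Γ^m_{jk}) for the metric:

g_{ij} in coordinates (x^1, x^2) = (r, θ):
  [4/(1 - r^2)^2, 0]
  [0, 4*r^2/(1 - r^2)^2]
Non-zero Christoffel symbols (Γ^k_{ij} = Γ^k_{ji}):
Γ^r_{r r} = 2*r/(1 - r^2)
Γ^r_{θ θ} = (r^3 + r)/(r^2 - 1)
Γ^θ_{r θ} = (-r^2 - 1)/(r^3 - r)
R^θ_{r θ r} = ∂_θ Γ^θ_{r r} - ∂_r Γ^θ_{r θ} + Γ^θ_{θ m} Γ^m_{r r} - Γ^θ_{r m} Γ^m_{r θ}
  = (0) - ((r^4 + 4*r^2 - 1)/(r^3 - r)^2) + (2*(r^2 + 1)/(r^2 - 1)^2) - ((r^2 + 1)^2/(r^3 - r)^2) = -4/(r^2 - 1)^2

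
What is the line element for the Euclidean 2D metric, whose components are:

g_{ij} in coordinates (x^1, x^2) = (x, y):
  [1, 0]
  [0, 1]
ds^2 = g_{ij} dx^i dx^j; only the non-zero components contribute.
ds^2 = dx^2 + dy^2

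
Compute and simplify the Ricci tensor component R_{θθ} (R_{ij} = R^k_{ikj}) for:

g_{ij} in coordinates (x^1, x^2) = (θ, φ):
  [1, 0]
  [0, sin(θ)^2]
Non-zero Christoffel symbols (Γ^k_{ij} = Γ^k_{ji}):
Γ^θ_{φ φ} = -sin(2*θ)/2
Γ^φ_{θ φ} = 1/tan(θ)
R^θ_{θ θ θ} = 0 (a repeated index in an antisymmetric pair)
R^φ_{θ φ θ} = ∂_φ Γ^φ_{θ θ} - ∂_θ Γ^φ_{θ φ} + Γ^φ_{φ m} Γ^m_{θ θ} - Γ^φ_{θ m} Γ^m_{θ φ}
  = (0) - (-1/sin(θ)^2) + (0) - (1/tan(θ)^2) = 1
R_{θθ} = R^θ_{θ θ θ} + R^φ_{θ φ θ} = (0) + (1) = 1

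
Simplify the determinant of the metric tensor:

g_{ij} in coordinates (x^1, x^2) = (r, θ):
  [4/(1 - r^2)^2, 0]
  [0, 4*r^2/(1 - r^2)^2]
For a 2×2 metric: det(g) = g_{11}·g_{22} - g_{12}·g_{21}
= (4/(1 - r^2)^2)·(4*r^2/(1 - r^2)^2) - (0)·(0)
= 16*r^2/(1 - r^2)^4 - 0
det(g) = 16*r^2/(1 - r^2)^4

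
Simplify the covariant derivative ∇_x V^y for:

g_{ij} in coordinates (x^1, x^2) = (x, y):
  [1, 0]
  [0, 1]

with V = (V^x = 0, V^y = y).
All Christoffel symbols are zero.
∇_x V^y = ∂_x V^y + Γ^y_{x j} V^j
  = (0) + (0)(0) + (0)(y)
  = 0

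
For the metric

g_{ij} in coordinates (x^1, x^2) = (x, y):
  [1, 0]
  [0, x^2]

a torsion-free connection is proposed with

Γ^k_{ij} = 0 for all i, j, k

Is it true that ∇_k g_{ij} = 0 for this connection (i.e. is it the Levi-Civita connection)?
Using ∇_k g_{ij} = ∂_k g_{ij} - Γ^m_{ki} g_{mj} - Γ^m_{kj} g_{im}:
∇_x g_{yy} = (2*x) - (0) - (0) = 2*x ≠ 0
So the connection is not metric compatible (it is not the Levi-Civita connection).
No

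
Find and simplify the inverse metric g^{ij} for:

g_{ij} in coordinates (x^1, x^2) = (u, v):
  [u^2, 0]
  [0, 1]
The metric is diagonal, so g^{ij} is diagonal with entries 1/g_{ii}: diag(1/(u^2), 1).
g^{ij}:
  [1/u^2, 0]
  [0, 1]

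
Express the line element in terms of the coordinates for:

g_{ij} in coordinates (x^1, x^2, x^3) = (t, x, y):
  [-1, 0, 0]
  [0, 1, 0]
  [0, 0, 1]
ds^2 = g_{ij} dx^i dx^j; only the non-zero components contribute.
ds^2 = -dt^2 + dx^2 + dy^2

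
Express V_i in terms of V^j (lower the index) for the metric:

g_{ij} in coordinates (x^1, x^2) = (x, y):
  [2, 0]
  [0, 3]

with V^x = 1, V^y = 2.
V_i = g_{ij} V^j:
V_x = (2)(1) + (0)(2) = 2
V_y = (0)(1) + (3)(2) = 6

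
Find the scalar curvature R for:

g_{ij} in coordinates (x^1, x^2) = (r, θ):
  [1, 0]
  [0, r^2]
Non-zero Christoffel symbols (Γ^k_{ij} = Γ^k_{ji}):
Γ^r_{θ θ} = -r
Γ^θ_{r θ} = 1/r
Ricci tensor (R_{ij} = R^k_{ikj}): R_{rr} = 0, R_{rθ} = 0, R_{θθ} = 0
Inverse metric: g^{rr} = 1, g^{θθ} = 1/r^2
R = g^{ij} R_{ij} = (1)(0) + (1/r^2)(0) = 0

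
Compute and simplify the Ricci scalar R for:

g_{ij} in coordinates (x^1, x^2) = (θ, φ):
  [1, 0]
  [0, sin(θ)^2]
Non-zero Christoffel symbols (Γ^k_{ij} = Γ^k_{ji}):
Γ^θ_{φ φ} = -sin(2*θ)/2
Γ^φ_{θ φ} = 1/tan(θ)
Ricci tensor (R_{ij} = R^k_{ikj}): R_{θθ} = 1, R_{θφ} = 0, R_{φφ} = sin(θ)^2
Inverse metric: g^{θθ} = 1, g^{φφ} = 1/sin(θ)^2
R = g^{ij} R_{ij} = (1)(1) + (1/sin(θ)^2)(sin(θ)^2) = 2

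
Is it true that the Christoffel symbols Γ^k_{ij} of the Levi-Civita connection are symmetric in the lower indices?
The Levi-Civita connection is torsion-free, which is exactly Γ^k_{ij} = Γ^k_{ji}.
Yes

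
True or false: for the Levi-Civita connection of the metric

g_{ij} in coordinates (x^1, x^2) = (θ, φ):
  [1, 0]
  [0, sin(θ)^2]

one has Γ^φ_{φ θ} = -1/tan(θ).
Γ^φ_{φ θ} = (1/2) g^{φφ} (∂_φ g_{φθ} + ∂_θ g_{φφ} - ∂_φ g_{φθ}) = (1/2)(1/sin(θ)^2)((0) + (sin(2*θ)) - (0)) = 1/tan(θ)
This differs from the proposed value -1/tan(θ).
False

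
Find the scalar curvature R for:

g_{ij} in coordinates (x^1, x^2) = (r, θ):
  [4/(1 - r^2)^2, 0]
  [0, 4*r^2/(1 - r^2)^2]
Non-zero Christoffel symbols (Γ^k_{ij} = Γ^k_{ji}):
Γ^r_{r r} = 2*r/(1 - r^2)
Γ^r_{θ θ} = (r^3 + r)/(r^2 - 1)
Γ^θ_{r θ} = (-r^2 - 1)/(r^3 - r)
Ricci tensor (R_{ij} = R^k_{ikj}): R_{rr} = -4/(r^2 - 1)^2, R_{rθ} = 0, R_{θθ} = -4*r^2/(r^2 - 1)^2
Inverse metric: g^{rr} = (1 - r^2)^2/4, g^{θθ} = (1 - r^2)^2/(4*r^2)
R = g^{ij} R_{ij} = ((1 - r^2)^2/4)(-4/(r^2 - 1)^2) + ((1 - r^2)^2/(4*r^2))(-4*r^2/(r^2 - 1)^2) = -2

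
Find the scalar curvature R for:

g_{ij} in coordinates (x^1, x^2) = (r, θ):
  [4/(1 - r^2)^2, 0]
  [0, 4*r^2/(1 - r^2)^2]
Non-zero Christoffel symbols (Γ^k_{ij} = Γ^k_{ji}):
Γ^r_{r r} = 2*r/(1 - r^2)
Γ^r_{θ θ} = (r^3 + r)/(r^2 - 1)
Γ^θ_{r θ} = (-r^2 - 1)/(r^3 - r)
Ricci tensor (R_{ij} = R^k_{ikj}): R_{rr} = -4/(r^2 - 1)^2, R_{rθ} = 0, R_{θθ} = -4*r^2/(r^2 - 1)^2
Inverse metric: g^{rr} = (1 - r^2)^2/4, g^{θθ} = (1 - r^2)^2/(4*r^2)
R = g^{ij} R_{ij} = ((1 - r^2)^2/4)(-4/(r^2 - 1)^2) + ((1 - r^2)^2/(4*r^2))(-4*r^2/(r^2 - 1)^2) = -2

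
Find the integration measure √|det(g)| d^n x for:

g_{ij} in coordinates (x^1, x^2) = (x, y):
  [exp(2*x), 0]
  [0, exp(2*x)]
det(g) = exp(4*x)
√|det(g)| = exp(2*x)
Volume element: dV = exp(2*x) dx dy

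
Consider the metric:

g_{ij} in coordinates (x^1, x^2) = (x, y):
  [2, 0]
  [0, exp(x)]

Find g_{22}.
With x^1 = x, x^2 = y, g_{22} = g_{yy} is the row-2, column-2 entry of the matrix.
g_{22} = exp(x)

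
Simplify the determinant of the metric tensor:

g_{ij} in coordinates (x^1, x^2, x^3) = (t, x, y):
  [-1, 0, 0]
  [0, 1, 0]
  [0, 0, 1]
Diagonal metric: det(g) = g_{11}·g_{22}·g_{33}
= (-1)·(1)·(1)
det(g) = -1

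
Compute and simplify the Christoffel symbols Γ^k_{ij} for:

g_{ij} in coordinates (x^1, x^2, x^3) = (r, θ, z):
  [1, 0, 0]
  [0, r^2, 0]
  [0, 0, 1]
Using Γ^k_{ij} = (1/2) g^{km} (∂_i g_{mj} + ∂_j g_{mi} - ∂_m g_{ij}); the metric is diagonal, so only the m = k term contributes.
Non-zero symbols (using the symmetry Γ^k_{ij} = Γ^k_{ji}):
Γ^r_{θ θ} = (1/2) g^{rr} (∂_θ g_{rθ} + ∂_θ g_{rθ} - ∂_r g_{θθ}) = (1/2)(1)((0) + (0) - (2*r)) = -r
Γ^θ_{r θ} = (1/2) g^{θθ} (∂_r g_{θθ} + ∂_θ g_{θr} - ∂_θ g_{rθ}) = (1/2)(1/r^2)((2*r) + (0) - (0)) = 1/r
All other Christoffel symbols are zero.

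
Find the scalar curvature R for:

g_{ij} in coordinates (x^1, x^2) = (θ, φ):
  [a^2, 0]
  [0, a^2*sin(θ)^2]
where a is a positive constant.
Non-zero Christoffel symbols (Γ^k_{ij} = Γ^k_{ji}):
Γ^θ_{φ φ} = -sin(2*θ)/2
Γ^φ_{θ φ} = 1/tan(θ)
Ricci tensor (R_{ij} = R^k_{ikj}): R_{θθ} = 1, R_{θφ} = 0, R_{φφ} = sin(θ)^2
Inverse metric: g^{θθ} = 1/a^2, g^{φφ} = 1/(a^2*sin(θ)^2)
R = g^{ij} R_{ij} = (1/a^2)(1) + (1/(a^2*sin(θ)^2))(sin(θ)^2) = 2/a^2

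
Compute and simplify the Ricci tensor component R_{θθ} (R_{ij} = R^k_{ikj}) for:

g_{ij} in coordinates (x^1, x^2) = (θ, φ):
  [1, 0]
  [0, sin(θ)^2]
Non-zero Christoffel symbols (Γ^k_{ij} = Γ^k_{ji}):
Γ^θ_{φ φ} = -sin(2*θ)/2
Γ^φ_{θ φ} = 1/tan(θ)
R^θ_{θ θ θ} = 0 (a repeated index in an antisymmetric pair)
R^φ_{θ φ θ} = ∂_φ Γ^φ_{θ θ} - ∂_θ Γ^φ_{θ φ} + Γ^φ_{φ m} Γ^m_{θ θ} - Γ^φ_{θ m} Γ^m_{θ φ}
  = (0) - (-1/sin(θ)^2) + (0) - (1/tan(θ)^2) = 1
R_{θθ} = R^θ_{θ θ θ} + R^φ_{θ φ θ} = (0) + (1) = 1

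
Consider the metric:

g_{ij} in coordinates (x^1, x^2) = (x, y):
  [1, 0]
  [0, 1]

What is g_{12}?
With x^1 = x, x^2 = y, g_{12} = g_{xy} is the row-1, column-2 entry of the matrix.
g_{12} = 0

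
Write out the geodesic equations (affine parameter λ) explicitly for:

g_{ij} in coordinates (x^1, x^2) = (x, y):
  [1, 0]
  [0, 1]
Geodesic equation: d^2x^k/dλ^2 + Γ^k_{ij} (dx^i/dλ)(dx^j/dλ) = 0.
All Christoffel symbols vanish, so the geodesics are straight lines:
d^2x/dλ^2 = 0
d^2y/dλ^2 = 0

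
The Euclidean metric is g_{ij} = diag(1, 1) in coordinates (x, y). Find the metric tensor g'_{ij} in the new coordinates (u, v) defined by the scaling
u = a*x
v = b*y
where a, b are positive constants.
Invert the transformation: x = u/a, y = v/b
g'_{ij} = (∂x^k/∂x'^i)(∂x^l/∂x'^j) g_{kl}; with g_{kl} = δ_{kl} this is Σ_k (∂x^k/∂x'^i)(∂x^k/∂x'^j).
Jacobian: ∂x/∂u = 1/a, ∂x/∂v = 0, ∂y/∂u = 0, ∂y/∂v = 1/b
g'_{uu} = (1/a)(1/a) + (0)(0) = 1/a^2
g'_{uv} = (1/a)(0) + (0)(1/b) = 0
g'_{vv} = (0)(0) + (1/b)(1/b) = 1/b^2
g'_{ij} = diag(1/a^2, 1/b^2)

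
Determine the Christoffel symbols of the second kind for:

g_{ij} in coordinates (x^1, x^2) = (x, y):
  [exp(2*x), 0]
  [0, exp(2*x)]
Using Γ^k_{ij} = (1/2) g^{km} (∂_i g_{mj} + ∂_j g_{mi} - ∂_m g_{ij}); the metric is diagonal, so only the m = k term contributes.
Non-zero symbols (using the symmetry Γ^k_{ij} = Γ^k_{ji}):
Γ^x_{x x} = (1/2) g^{xx} (∂_x g_{xx} + ∂_x g_{xx} - ∂_x g_{xx}) = (1/2)(exp(-2*x))((2*exp(2*x)) + (2*exp(2*x)) - (2*exp(2*x))) = 1
Γ^x_{y y} = (1/2) g^{xx} (∂_y g_{xy} + ∂_y g_{xy} - ∂_x g_{yy}) = (1/2)(exp(-2*x))((0) + (0) - (2*exp(2*x))) = -1
Γ^y_{x y} = (1/2) g^{yy} (∂_x g_{yy} + ∂_y g_{yx} - ∂_y g_{xy}) = (1/2)(exp(-2*x))((2*exp(2*x)) + (0) - (0)) = 1
All other Christoffel symbols are zero.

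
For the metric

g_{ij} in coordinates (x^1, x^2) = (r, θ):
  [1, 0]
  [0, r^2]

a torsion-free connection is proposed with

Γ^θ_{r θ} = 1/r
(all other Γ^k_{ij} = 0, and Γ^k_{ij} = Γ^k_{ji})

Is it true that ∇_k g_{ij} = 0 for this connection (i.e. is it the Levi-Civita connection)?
Using ∇_k g_{ij} = ∂_k g_{ij} - Γ^m_{ki} g_{mj} - Γ^m_{kj} g_{im}:
∇_θ g_{rθ} = (0) - (r) - (0) = -r ≠ 0
So the connection is not metric compatible (it is not the Levi-Civita connection).
No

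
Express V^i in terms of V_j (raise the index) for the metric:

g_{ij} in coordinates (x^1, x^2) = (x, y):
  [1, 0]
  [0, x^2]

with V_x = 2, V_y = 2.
Inverse metric (diagonal): g^{xx} = 1, g^{yy} = 1/x^2
V^i = g^{ij} V_j:
V^x = (1)(2) + (0)(2) = 2
V^y = (0)(2) + (1/x^2)(2) = 2/x^2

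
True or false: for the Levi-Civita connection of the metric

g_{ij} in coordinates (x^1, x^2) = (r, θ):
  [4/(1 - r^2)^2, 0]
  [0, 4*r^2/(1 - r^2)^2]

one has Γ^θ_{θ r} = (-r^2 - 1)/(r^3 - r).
Γ^θ_{θ r} = (1/2) g^{θθ} (∂_θ g_{θr} + ∂_r g_{θθ} - ∂_θ g_{θr}) = (1/2)((1 - r^2)^2/(4*r^2))((0) + (-8*(r^3 + r)/(r^2 - 1)^3) - (0)) = (-r^2 - 1)/(r^3 - r)
This equals the proposed value (-r^2 - 1)/(r^3 - r).
True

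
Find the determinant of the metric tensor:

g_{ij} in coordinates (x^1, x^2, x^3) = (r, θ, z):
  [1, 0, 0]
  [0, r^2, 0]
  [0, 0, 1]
Diagonal metric: det(g) = g_{11}·g_{22}·g_{33}
= (1)·(r^2)·(1)
det(g) = r^2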